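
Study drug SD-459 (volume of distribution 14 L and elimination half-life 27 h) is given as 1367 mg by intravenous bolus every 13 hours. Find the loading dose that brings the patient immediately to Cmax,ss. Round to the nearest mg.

f = (1/2)^(13/27) ≈ 0.716242; accumulation ratio R = 1/(1−f) ≈ 3.52413.
Loading dose to hit Cmax,ss on first dose: D_load = D_maint·R ≈ 1367 × 3.52413 ≈ 4817.49 mg.

4817 mg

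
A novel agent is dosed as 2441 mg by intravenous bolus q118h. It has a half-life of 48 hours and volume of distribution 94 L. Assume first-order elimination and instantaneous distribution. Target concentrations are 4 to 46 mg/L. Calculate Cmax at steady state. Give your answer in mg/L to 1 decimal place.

31.7 mg/L

τ/t½ = 118/48 ≈ 2.4583, so fraction remaining f = (1/2)^(118/48) ≈ 0.1820.
Accumulation ratio R = 1/(1 − f) ≈ 1/0.8180 ≈ 1.2225.
Each bolus raises the concentration by D/Vd = 2441/94 ≈ 25.968 mg/L.
Steady-state peak Cmax,ss = C₀·R ≈ 25.968 × 1.2225 ≈ 31.746 mg/L.
Peak 31.7 mg/L vs MTC 46 mg/L: below toxic threshold.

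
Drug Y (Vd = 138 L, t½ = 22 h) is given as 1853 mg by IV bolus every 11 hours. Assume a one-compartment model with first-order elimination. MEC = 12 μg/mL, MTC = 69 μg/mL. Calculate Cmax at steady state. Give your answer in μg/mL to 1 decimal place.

45.8 μg/mL

Over one 11-h interval, 11/22 ≈ 0.5 half-lives elapse, leaving f ≈ 0.7071 of each dose.
At steady state, accumulation factor R = 1/(1 − e^(−kτ)) ≈ 3.4141.
Each bolus raises the concentration by D/Vd = 1853/138 ≈ 13.428 μg/mL.
Cmax,ss = C₀/(1 − f) ≈ 13.428/0.2929 ≈ 45.845 μg/mL.
Peak 45.8 μg/mL vs MTC 69 μg/mL: below toxic threshold.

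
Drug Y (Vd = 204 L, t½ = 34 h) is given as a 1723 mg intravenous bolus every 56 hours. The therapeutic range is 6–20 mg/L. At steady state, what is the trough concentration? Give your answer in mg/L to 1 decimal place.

4.0 mg/L

Over one 56-h interval, 56/34 ≈ 1.6471 half-lives elapse, leaving f ≈ 0.3193 of each dose.
Accumulation ratio R = 1/(1 − f) ≈ 1/0.6807 ≈ 1.4691.
Each bolus raises the concentration by D/Vd = 1723/204 ≈ 8.446 mg/L.
Cmax,ss = C₀/(1 − f) ≈ 8.446/0.6807 ≈ 12.408 mg/L.
Steady-state trough Cmin,ss = Cmax,ss·f ≈ 12.408 × 0.3193 ≈ 3.962 mg/L.
Trough 4.0 mg/L vs MEC 6 mg/L: subtherapeutic.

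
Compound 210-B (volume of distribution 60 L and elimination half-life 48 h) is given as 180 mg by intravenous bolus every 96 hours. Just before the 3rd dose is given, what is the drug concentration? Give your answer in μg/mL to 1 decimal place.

f = (1/2)^(τ/t½) = (1/2)^(96/48) ≈ 0.2500.
C₀ = D/Vd = 180/60 ≈ 3.000 μg/mL.
Before the 3rd dose, 2 doses have been given. Superposition: Cmin = C₀·(f + f²).
≈ 3.000 × (0.2500 + 0.0625) ≈ 3.000 × 0.3125 ≈ 0.938 μg/mL.

0.9 μg/mL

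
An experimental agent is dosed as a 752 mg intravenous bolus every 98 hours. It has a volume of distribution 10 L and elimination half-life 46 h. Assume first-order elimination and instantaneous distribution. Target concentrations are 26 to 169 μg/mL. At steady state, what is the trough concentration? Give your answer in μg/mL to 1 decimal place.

τ/t½ = 98/46 ≈ 2.1304, so fraction remaining f = (1/2)^(98/46) ≈ 0.2284.
At steady state, accumulation factor R = 1/(1 − e^(−kτ)) ≈ 1.2960.
Each bolus raises the concentration by D/Vd = 752/10 ≈ 75.200 μg/mL.
Cmax,ss = C₀/(1 − f) ≈ 75.200/0.7716 ≈ 97.460 μg/mL.
Steady-state trough Cmin,ss = Cmax,ss·f ≈ 97.460 × 0.2284 ≈ 22.260 μg/mL.
Trough 22.3 μg/mL vs MEC 26 μg/mL: subtherapeutic.

22.3 μg/mL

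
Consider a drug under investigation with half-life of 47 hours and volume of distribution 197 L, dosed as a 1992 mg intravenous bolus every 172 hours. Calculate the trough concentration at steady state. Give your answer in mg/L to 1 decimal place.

k = ln2/t½ = ln2/47 ≈ 0.014748 h⁻¹; fraction remaining f = e^(−kτ) = e^(−0.014748×172) ≈ 0.0791.
Accumulation ratio R = 1/(1 − f) ≈ 1/0.9209 ≈ 1.0859.
Single-dose peak C₀ = D/Vd = 1992/197 ≈ 10.112 mg/L.
Steady-state peak Cmax,ss = C₀·R ≈ 10.112 × 1.0859 ≈ 10.981 mg/L.
Steady-state trough Cmin,ss = Cmax,ss·f ≈ 10.981 × 0.0791 ≈ 0.869 mg/L.

0.9 mg/L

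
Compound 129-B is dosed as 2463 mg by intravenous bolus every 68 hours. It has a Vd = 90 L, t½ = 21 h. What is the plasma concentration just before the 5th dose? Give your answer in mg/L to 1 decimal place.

3.2 mg/L

f = (1/2)^(τ/t½) = (1/2)^(68/21) ≈ 0.1060.
C₀ = D/Vd = 2463/90 ≈ 27.367 mg/L.
Before the 5th dose, 4 doses have been given. Superposition: Cmin = C₀·(f + f² + … + f^4).
≈ 27.367 × (0.1060 + 0.0112 + 0.0012 + 0.0001) ≈ 27.367 × 0.1185 ≈ 3.243 mg/L.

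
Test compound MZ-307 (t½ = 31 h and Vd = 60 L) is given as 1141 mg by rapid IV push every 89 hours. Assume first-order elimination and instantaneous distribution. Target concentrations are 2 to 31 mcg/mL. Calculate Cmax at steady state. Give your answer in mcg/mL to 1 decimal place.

Over one 89-h interval, 89/31 ≈ 2.871 half-lives elapse, leaving f ≈ 0.1367 of each dose.
At steady state, accumulation factor R = 1/(1 − e^(−kτ)) ≈ 1.1583.
Single-dose peak C₀ = D/Vd = 1141/60 ≈ 19.017 mcg/mL.
Steady-state peak Cmax,ss = C₀·R ≈ 19.017 × 1.1583 ≈ 22.027 mcg/mL.
Peak 22.0 mcg/mL vs MTC 31 mcg/mL: below toxic threshold.

22.0 mcg/mL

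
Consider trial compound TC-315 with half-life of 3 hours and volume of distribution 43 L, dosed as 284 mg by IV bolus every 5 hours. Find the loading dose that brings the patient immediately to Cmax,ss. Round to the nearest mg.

f = (1/2)^(5/3) ≈ 0.314980; accumulation ratio R = 1/(1−f) ≈ 1.45981.
Loading dose to hit Cmax,ss on first dose: D_load = D_maint·R ≈ 284 × 1.45981 ≈ 414.59 mg.

415 mg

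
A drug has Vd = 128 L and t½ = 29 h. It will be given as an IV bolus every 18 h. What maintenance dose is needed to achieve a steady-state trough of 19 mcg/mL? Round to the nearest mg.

τ/t½ = 18/29 ≈ 0.62069, so f = (1/2)^(18/29) ≈ 0.650360.
Cmin,ss = (D/Vd)·f/(1−f), so D = Cmin,ss·Vd·(1−f)/f.
D = 19 × 128 × (1−f)/f ≈ 19 × 128 × 0.53761 ≈ 1307.47 mg.

1307 mg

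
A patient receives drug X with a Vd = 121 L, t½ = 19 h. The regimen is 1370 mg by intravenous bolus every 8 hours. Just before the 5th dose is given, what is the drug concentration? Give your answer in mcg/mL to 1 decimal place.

f = (1/2)^(τ/t½) = (1/2)^(8/19) ≈ 0.7469.
C₀ = D/Vd = 1370/121 ≈ 11.322 mcg/mL.
Before the 5th dose, 4 doses have been given. Superposition: Cmin = C₀·(f + f² + … + f^4).
≈ 11.322 × (0.7469 + 0.5579 + 0.4167 + 0.3112) ≈ 11.322 × 2.0327 ≈ 23.014 mcg/mL.

23.0 mcg/mL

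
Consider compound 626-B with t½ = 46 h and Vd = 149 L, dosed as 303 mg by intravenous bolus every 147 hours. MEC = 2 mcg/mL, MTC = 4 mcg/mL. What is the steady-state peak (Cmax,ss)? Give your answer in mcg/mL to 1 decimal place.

2.3 mcg/mL

Over one 147-h interval, 147/46 ≈ 3.1957 half-lives elapse, leaving f ≈ 0.1091 of each dose.
At steady state, accumulation factor R = 1/(1 − e^(−kτ)) ≈ 1.1225.
Each bolus raises the concentration by D/Vd = 303/149 ≈ 2.034 mcg/mL.
Steady-state peak Cmax,ss = C₀·R ≈ 2.034 × 1.1225 ≈ 2.283 mcg/mL.
Peak 2.3 mcg/mL vs MTC 4 mcg/mL: below toxic threshold.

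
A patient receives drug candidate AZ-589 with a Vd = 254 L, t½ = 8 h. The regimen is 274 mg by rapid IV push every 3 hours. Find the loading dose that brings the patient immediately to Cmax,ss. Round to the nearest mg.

1197 mg

f = (1/2)^(3/8) ≈ 0.771105; accumulation ratio R = 1/(1−f) ≈ 4.36882.
Loading dose to hit Cmax,ss on first dose: D_load = D_maint·R ≈ 274 × 4.36882 ≈ 1197.06 mg.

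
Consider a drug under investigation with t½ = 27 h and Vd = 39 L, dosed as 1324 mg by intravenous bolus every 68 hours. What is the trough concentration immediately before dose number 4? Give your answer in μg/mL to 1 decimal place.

f = (1/2)^(τ/t½) = (1/2)^(68/27) ≈ 0.1745.
C₀ = D/Vd = 1324/39 ≈ 33.949 μg/mL.
Before the 4th dose, 3 doses have been given. Superposition: Cmin = C₀·(f + f² + … + f^3).
≈ 33.949 × (0.1745 + 0.0305 + 0.0053) ≈ 33.949 × 0.2103 ≈ 7.139 μg/mL.

7.1 μg/mL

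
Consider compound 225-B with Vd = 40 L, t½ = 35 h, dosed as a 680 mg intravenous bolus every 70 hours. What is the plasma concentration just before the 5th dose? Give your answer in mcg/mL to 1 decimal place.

f = (1/2)^(τ/t½) = (1/2)^(70/35) ≈ 0.2500.
C₀ = D/Vd = 680/40 ≈ 17.000 mcg/mL.
Before the 5th dose, 4 doses have been given. Superposition: Cmin = C₀·(f + f² + … + f^4).
≈ 17.000 × (0.2500 + 0.0625 + 0.0156 + 0.0039) ≈ 17.000 × 0.3320 ≈ 5.644 mcg/mL.

5.6 mcg/mL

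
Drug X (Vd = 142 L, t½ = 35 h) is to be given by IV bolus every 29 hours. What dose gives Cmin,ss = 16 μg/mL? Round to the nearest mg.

τ/t½ = 29/35 ≈ 0.82857, so f = (1/2)^(29/35) ≈ 0.563087.
Cmin,ss = (D/Vd)·f/(1−f), so D = Cmin,ss·Vd·(1−f)/f.
D = 16 × 142 × (1−f)/f ≈ 16 × 142 × 0.77592 ≈ 1762.89 mg.

1763 mg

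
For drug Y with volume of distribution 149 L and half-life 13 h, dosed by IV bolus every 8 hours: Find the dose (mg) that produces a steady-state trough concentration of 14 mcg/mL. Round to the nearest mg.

1110 mg

τ/t½ = 8/13 ≈ 0.61538, so f = (1/2)^(8/13) ≈ 0.652756.
Cmin,ss = (D/Vd)·f/(1−f), so D = Cmin,ss·Vd·(1−f)/f.
D = 14 × 149 × (1−f)/f ≈ 14 × 149 × 0.53197 ≈ 1109.69 mg.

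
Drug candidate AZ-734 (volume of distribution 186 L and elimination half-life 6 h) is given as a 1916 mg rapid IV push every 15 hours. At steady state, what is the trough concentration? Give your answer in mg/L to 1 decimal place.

2.2 mg/L

τ/t½ = 15/6 ≈ 2.5, so fraction remaining f = (1/2)^(15/6) ≈ 0.1768.
Accumulation ratio R = 1/(1 − f) ≈ 1/0.8232 ≈ 1.2148.
Single-dose peak C₀ = D/Vd = 1916/186 ≈ 10.301 mg/L.
Steady-state peak Cmax,ss = C₀·R ≈ 10.301 × 1.2148 ≈ 12.514 mg/L.
Steady-state trough Cmin,ss = Cmax,ss·f ≈ 12.514 × 0.1768 ≈ 2.212 mg/L.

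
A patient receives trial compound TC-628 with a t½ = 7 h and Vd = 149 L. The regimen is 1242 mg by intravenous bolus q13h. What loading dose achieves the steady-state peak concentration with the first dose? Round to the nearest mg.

f = (1/2)^(13/7) ≈ 0.276022; accumulation ratio R = 1/(1−f) ≈ 1.38126.
Loading dose to hit Cmax,ss on first dose: D_load = D_maint·R ≈ 1242 × 1.38126 ≈ 1715.52 mg.

1716 mg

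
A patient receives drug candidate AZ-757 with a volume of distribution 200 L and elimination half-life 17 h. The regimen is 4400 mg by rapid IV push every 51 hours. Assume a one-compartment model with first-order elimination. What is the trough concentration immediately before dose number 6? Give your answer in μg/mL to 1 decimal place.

3.1 μg/mL

f = (1/2)^(τ/t½) = (1/2)^(51/17) ≈ 0.1250.
C₀ = D/Vd = 4400/200 ≈ 22.000 μg/mL.
Before the 6th dose, 5 doses have been given. Superposition: Cmin = C₀·(f + f² + … + f^5).
≈ 22.000 × (0.1250 + 0.0156 + 0.0020 + 0.0002 + 0.0000) ≈ 22.000 × 0.1428 ≈ 3.142 μg/mL.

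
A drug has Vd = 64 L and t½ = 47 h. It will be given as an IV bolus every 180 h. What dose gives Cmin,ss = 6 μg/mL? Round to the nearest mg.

τ/t½ = 180/47 ≈ 3.8298, so f = (1/2)^(180/47) ≈ 0.070327.
Cmin,ss = (D/Vd)·f/(1−f), so D = Cmin,ss·Vd·(1−f)/f.
D = 6 × 64 × (1−f)/f ≈ 6 × 64 × 13.21929 ≈ 5076.21 mg.

5076 mg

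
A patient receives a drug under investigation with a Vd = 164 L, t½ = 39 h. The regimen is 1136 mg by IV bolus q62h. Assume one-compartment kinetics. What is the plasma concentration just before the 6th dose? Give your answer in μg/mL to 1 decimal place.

f = (1/2)^(τ/t½) = (1/2)^(62/39) ≈ 0.3322.
C₀ = D/Vd = 1136/164 ≈ 6.927 μg/mL.
Before the 6th dose, 5 doses have been given. Superposition: Cmin = C₀·(f + f² + … + f^5).
≈ 6.927 × (0.3322 + 0.1104 + 0.0367 + 0.0122 + 0.0040) ≈ 6.927 × 0.4955 ≈ 3.432 μg/mL.

3.4 μg/mL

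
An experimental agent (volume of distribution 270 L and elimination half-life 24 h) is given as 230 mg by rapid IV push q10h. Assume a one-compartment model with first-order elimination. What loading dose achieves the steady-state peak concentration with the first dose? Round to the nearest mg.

917 mg

f = (1/2)^(10/24) ≈ 0.749154; accumulation ratio R = 1/(1−f) ≈ 3.98651.
Loading dose to hit Cmax,ss on first dose: D_load = D_maint·R ≈ 230 × 3.98651 ≈ 916.90 mg.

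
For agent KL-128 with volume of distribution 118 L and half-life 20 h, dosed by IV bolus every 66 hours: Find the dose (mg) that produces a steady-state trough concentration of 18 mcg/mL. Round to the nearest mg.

τ/t½ = 66/20 ≈ 3.3, so f = (1/2)^(66/20) ≈ 0.101532.
Cmin,ss = (D/Vd)·f/(1−f), so D = Cmin,ss·Vd·(1−f)/f.
D = 18 × 118 × (1−f)/f ≈ 18 × 118 × 8.84911 ≈ 18795.51 mg.

18796 mg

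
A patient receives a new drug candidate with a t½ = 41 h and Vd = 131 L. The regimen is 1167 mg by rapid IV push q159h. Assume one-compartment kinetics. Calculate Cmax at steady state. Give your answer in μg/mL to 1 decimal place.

9.6 μg/mL

Over one 159-h interval, 159/41 ≈ 3.878 half-lives elapse, leaving f ≈ 0.0680 of each dose.
At steady state, accumulation factor R = 1/(1 − e^(−kτ)) ≈ 1.0730.
Single-dose peak C₀ = D/Vd = 1167/131 ≈ 8.908 μg/mL.
Cmax,ss = C₀/(1 − f) ≈ 8.908/0.9320 ≈ 9.558 μg/mL.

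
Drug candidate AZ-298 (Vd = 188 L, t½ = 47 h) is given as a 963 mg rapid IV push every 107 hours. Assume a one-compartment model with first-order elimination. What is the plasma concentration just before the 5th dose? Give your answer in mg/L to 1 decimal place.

1.3 mg/L

f = (1/2)^(τ/t½) = (1/2)^(107/47) ≈ 0.2064.
C₀ = D/Vd = 963/188 ≈ 5.122 mg/L.
Before the 5th dose, 4 doses have been given. Superposition: Cmin = C₀·(f + f² + … + f^4).
≈ 5.122 × (0.2064 + 0.0426 + 0.0088 + 0.0018) ≈ 5.122 × 0.2596 ≈ 1.330 mg/L.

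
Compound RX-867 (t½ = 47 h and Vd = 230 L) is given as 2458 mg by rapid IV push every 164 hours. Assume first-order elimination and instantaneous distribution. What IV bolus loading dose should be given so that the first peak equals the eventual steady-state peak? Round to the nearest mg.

f = (1/2)^(164/47) ≈ 0.089043; accumulation ratio R = 1/(1−f) ≈ 1.09775.
Loading dose to hit Cmax,ss on first dose: D_load = D_maint·R ≈ 2458 × 1.09775 ≈ 2698.27 mg.

2698 mg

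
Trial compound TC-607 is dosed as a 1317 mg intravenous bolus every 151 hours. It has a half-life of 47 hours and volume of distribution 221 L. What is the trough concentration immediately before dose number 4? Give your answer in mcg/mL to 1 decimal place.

f = (1/2)^(τ/t½) = (1/2)^(151/47) ≈ 0.1079.
C₀ = D/Vd = 1317/221 ≈ 5.959 mcg/mL.
Before the 4th dose, 3 doses have been given. Superposition: Cmin = C₀·(f + f² + … + f^3).
≈ 5.959 × (0.1079 + 0.0116 + 0.0013) ≈ 5.959 × 0.1208 ≈ 0.720 mcg/mL.

0.7 mcg/mL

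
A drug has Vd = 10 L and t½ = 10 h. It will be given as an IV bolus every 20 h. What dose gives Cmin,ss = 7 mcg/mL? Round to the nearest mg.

210 mg

τ/t½ = 20/10 ≈ 2, so f = (1/2)^(20/10) ≈ 0.250000.
Cmin,ss = (D/Vd)·f/(1−f), so D = Cmin,ss·Vd·(1−f)/f.
D = 7 × 10 × (1−f)/f ≈ 7 × 10 × 3.00000 ≈ 210.00 mg.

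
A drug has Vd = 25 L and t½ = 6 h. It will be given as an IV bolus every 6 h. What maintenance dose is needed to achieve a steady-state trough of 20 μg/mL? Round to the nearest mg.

τ/t½ = 6/6 ≈ 1, so f = (1/2)^(6/6) ≈ 0.500000.
Cmin,ss = (D/Vd)·f/(1−f), so D = Cmin,ss·Vd·(1−f)/f.
D = 20 × 25 × (1−f)/f ≈ 20 × 25 × 1.00000 ≈ 500.00 mg.

500 mg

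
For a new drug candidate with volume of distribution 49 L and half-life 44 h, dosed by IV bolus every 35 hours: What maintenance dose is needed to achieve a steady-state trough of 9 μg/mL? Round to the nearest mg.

324 mg

τ/t½ = 35/44 ≈ 0.79545, so f = (1/2)^(35/44) ≈ 0.576162.
Cmin,ss = (D/Vd)·f/(1−f), so D = Cmin,ss·Vd·(1−f)/f.
D = 9 × 49 × (1−f)/f ≈ 9 × 49 × 0.73562 ≈ 324.41 mg.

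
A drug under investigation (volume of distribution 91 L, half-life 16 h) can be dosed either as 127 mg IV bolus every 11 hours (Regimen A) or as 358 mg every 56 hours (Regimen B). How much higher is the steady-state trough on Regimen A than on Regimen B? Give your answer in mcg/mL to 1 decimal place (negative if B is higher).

Regimen A: f = (1/2)^(11/16) ≈ 0.6209; Cmin,ss = (127/91)·f/(1−f) ≈ 2.286 mcg/mL.
Regimen B: f = (1/2)^(56/16) ≈ 0.0884; Cmin,ss = (358/91)·f/(1−f) ≈ 0.381 mcg/mL.
Difference ≈ 2.286 − 0.381 ≈ 1.905 mcg/mL.

1.9 mcg/mL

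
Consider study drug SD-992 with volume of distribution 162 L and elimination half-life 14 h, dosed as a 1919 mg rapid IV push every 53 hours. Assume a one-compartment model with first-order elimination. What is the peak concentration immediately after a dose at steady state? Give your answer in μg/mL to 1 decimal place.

12.8 μg/mL

Over one 53-h interval, 53/14 ≈ 3.7857 half-lives elapse, leaving f ≈ 0.0725 of each dose.
At steady state, accumulation factor R = 1/(1 − e^(−kτ)) ≈ 1.0782.
Single-dose peak C₀ = D/Vd = 1919/162 ≈ 11.846 μg/mL.
Steady-state peak Cmax,ss = C₀·R ≈ 11.846 × 1.0782 ≈ 12.772 μg/mL.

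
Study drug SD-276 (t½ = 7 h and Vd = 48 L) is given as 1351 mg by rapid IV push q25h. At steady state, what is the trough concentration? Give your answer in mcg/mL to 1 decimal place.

2.6 mcg/mL

Over one 25-h interval, 25/7 ≈ 3.5714 half-lives elapse, leaving f ≈ 0.0841 of each dose.
At steady state, accumulation factor R = 1/(1 − e^(−kτ)) ≈ 1.0918.
Each bolus raises the concentration by D/Vd = 1351/48 ≈ 28.146 mcg/mL.
Steady-state peak Cmax,ss = C₀·R ≈ 28.146 × 1.0918 ≈ 30.730 mcg/mL.
Steady-state trough Cmin,ss = Cmax,ss·f ≈ 30.730 × 0.0841 ≈ 2.584 mcg/mL.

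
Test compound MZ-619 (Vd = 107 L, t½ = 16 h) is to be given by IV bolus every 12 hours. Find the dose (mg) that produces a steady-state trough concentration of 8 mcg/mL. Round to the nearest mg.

τ/t½ = 12/16 ≈ 0.75, so f = (1/2)^(12/16) ≈ 0.594604.
Cmin,ss = (D/Vd)·f/(1−f), so D = Cmin,ss·Vd·(1−f)/f.
D = 8 × 107 × (1−f)/f ≈ 8 × 107 × 0.68179 ≈ 583.61 mg.

584 mg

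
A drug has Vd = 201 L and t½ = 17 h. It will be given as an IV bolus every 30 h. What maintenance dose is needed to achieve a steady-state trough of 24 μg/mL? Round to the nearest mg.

τ/t½ = 30/17 ≈ 1.7647, so f = (1/2)^(30/17) ≈ 0.294287.
Cmin,ss = (D/Vd)·f/(1−f), so D = Cmin,ss·Vd·(1−f)/f.
D = 24 × 201 × (1−f)/f ≈ 24 × 201 × 2.39804 ≈ 11568.14 mg.

11568 mg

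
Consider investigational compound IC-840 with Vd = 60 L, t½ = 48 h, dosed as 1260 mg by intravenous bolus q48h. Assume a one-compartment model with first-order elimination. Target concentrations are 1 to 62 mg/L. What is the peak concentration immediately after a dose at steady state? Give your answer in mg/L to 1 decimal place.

The dosing interval is 1 half-life, so f = 2^(−1) = 0.5.
At steady state, R = 1/(1 − 0.5) = 2/1.
Single-dose peak C₀ = D/Vd = 1260/60 = 21 mg/L.
Steady-state peak Cmax,ss = C₀·R = 21 × 2/1 ≈ 42.000 mg/L.
Peak 42.0 mg/L vs MTC 62 mg/L: below toxic threshold.

42.0 mg/L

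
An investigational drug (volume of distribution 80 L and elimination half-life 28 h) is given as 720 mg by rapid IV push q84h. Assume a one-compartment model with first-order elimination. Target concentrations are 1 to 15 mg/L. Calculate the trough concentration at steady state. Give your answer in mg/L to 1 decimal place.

1.3 mg/L

τ = 84 h = 3 half-lives, so f = (1/2)^3 = 0.125.
At steady state, R = 1/(1 − 0.125) = 8/7.
Single-dose peak C₀ = D/Vd = 720/80 = 9 mg/L.
Steady-state peak Cmax,ss = C₀·R = 9 × 8/7 ≈ 10.286 mg/L.
Steady-state trough Cmin,ss = Cmax,ss·f ≈ 10.286 × 0.125 ≈ 1.286 mg/L.
Trough 1.3 mg/L vs MEC 1 mg/L: adequate.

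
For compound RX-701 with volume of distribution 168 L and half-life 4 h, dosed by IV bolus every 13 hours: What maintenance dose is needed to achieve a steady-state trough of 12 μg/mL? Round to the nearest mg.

17164 mg

τ/t½ = 13/4 ≈ 3.25, so f = (1/2)^(13/4) ≈ 0.105112.
Cmin,ss = (D/Vd)·f/(1−f), so D = Cmin,ss·Vd·(1−f)/f.
D = 12 × 168 × (1−f)/f ≈ 12 × 168 × 8.51366 ≈ 17163.54 mg.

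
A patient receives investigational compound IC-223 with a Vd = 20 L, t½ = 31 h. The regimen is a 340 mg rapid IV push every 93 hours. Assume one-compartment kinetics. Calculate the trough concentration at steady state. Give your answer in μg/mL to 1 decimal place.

2.4 μg/mL

The dosing interval is 3 half-lives, so f = 2^(−3) = 0.125.
At steady state, R = 1/(1 − 0.125) = 8/7.
Single-dose peak C₀ = D/Vd = 340/20 = 17 μg/mL.
Steady-state peak Cmax,ss = C₀·R = 17 × 8/7 ≈ 19.429 μg/mL.
Steady-state trough Cmin,ss = Cmax,ss·f ≈ 19.429 × 0.125 ≈ 2.429 μg/mL.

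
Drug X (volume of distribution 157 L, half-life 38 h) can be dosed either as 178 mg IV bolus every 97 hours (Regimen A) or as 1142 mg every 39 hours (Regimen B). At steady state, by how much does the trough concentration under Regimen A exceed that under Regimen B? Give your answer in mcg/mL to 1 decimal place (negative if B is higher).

Regimen A: f = (1/2)^(97/38) ≈ 0.1704; Cmin,ss = (178/157)·f/(1−f) ≈ 0.233 mcg/mL.
Regimen B: f = (1/2)^(39/38) ≈ 0.4910; Cmin,ss = (1142/157)·f/(1−f) ≈ 7.017 mcg/mL.
Difference ≈ 0.233 − 7.017 ≈ -6.784 mcg/mL.

-6.8 mcg/mL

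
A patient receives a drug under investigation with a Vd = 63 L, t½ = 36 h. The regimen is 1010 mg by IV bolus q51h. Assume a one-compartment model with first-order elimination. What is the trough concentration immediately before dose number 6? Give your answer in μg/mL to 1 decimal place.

9.5 μg/mL

f = (1/2)^(τ/t½) = (1/2)^(51/36) ≈ 0.3746.
C₀ = D/Vd = 1010/63 ≈ 16.032 μg/mL.
Before the 6th dose, 5 doses have been given. Superposition: Cmin = C₀·(f + f² + … + f^5).
≈ 16.032 × (0.3746 + 0.1403 + 0.0526 + 0.0197 + 0.0074) ≈ 16.032 × 0.5946 ≈ 9.533 μg/mL.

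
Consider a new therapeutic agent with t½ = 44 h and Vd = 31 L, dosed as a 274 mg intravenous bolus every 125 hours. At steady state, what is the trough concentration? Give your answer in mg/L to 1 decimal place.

τ/t½ = 125/44 ≈ 2.8409, so fraction remaining f = (1/2)^(125/44) ≈ 0.1396.
Each bolus raises the concentration by D/Vd = 274/31 ≈ 8.839 mg/L.
Steady-state trough Cmin,ss = C₀·f/(1−f) ≈ 8.839 × 0.1396/0.8604 ≈ 1.434 mg/L.

1.4 mg/L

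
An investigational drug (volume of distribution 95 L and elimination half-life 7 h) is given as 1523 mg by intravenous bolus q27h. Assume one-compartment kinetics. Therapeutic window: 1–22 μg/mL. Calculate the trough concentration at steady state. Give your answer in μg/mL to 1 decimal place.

1.2 μg/mL

k = ln2/t½ = ln2/7 ≈ 0.099021 h⁻¹; fraction remaining f = e^(−kτ) = e^(−0.099021×27) ≈ 0.0690.
At steady state, accumulation factor R = 1/(1 − e^(−kτ)) ≈ 1.0741.
Single-dose peak C₀ = D/Vd = 1523/95 ≈ 16.032 μg/mL.
Cmax,ss = C₀/(1 − f) ≈ 16.032/0.9310 ≈ 17.220 μg/mL.
Steady-state trough Cmin,ss = Cmax,ss·f ≈ 17.220 × 0.0690 ≈ 1.188 μg/mL.
Trough 1.2 μg/mL vs MEC 1 μg/mL: adequate.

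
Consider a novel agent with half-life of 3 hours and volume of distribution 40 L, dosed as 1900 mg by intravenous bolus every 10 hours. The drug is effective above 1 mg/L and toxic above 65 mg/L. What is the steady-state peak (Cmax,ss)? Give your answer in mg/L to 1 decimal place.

52.7 mg/L

τ/t½ = 10/3 ≈ 3.3333, so fraction remaining f = (1/2)^(10/3) ≈ 0.0992.
Accumulation ratio R = 1/(1 − f) ≈ 1/0.9008 ≈ 1.1101.
Each bolus raises the concentration by D/Vd = 1900/40 ≈ 47.500 mg/L.
Steady-state peak Cmax,ss = C₀·R ≈ 47.500 × 1.1101 ≈ 52.730 mg/L.
Peak 52.7 mg/L vs MTC 65 mg/L: below toxic threshold.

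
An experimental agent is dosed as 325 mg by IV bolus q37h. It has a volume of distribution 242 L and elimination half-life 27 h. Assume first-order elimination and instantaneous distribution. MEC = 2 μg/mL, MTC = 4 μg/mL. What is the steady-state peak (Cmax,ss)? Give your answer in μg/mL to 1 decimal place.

Over one 37-h interval, 37/27 ≈ 1.3704 half-lives elapse, leaving f ≈ 0.3868 of each dose.
Accumulation ratio R = 1/(1 − f) ≈ 1/0.6132 ≈ 1.6308.
Single-dose peak C₀ = D/Vd = 325/242 ≈ 1.343 μg/mL.
Steady-state peak Cmax,ss = C₀·R ≈ 1.343 × 1.6308 ≈ 2.190 μg/mL.
Peak 2.2 μg/mL vs MTC 4 μg/mL: below toxic threshold.

2.2 μg/mL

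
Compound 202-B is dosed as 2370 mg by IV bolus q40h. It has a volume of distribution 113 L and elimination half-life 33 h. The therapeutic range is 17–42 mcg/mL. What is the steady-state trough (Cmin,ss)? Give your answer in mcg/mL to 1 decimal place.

Over one 40-h interval, 40/33 ≈ 1.2121 half-lives elapse, leaving f ≈ 0.4316 of each dose.
Each bolus raises the concentration by D/Vd = 2370/113 ≈ 20.973 mcg/mL.
Steady-state trough Cmin,ss = C₀·f/(1−f) ≈ 20.973 × 0.4316/0.5684 ≈ 15.925 mcg/mL.
Trough 15.9 mcg/mL vs MEC 17 mcg/mL: subtherapeutic.

15.9 mcg/mL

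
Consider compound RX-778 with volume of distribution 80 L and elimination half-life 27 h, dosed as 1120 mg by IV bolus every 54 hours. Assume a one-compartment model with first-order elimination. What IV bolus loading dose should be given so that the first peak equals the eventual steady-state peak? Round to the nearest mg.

f = (1/2)^(54/27) ≈ 0.250000; accumulation ratio R = 1/(1−f) ≈ 1.33333.
Loading dose to hit Cmax,ss on first dose: D_load = D_maint·R ≈ 1120 × 1.33333 ≈ 1493.33 mg.

1493 mg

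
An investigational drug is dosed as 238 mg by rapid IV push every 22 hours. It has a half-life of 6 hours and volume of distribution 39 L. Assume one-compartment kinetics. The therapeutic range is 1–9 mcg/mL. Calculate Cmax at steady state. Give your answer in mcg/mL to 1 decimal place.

6.6 mcg/mL

k = ln2/t½ = ln2/6 ≈ 0.115525 h⁻¹; fraction remaining f = e^(−kτ) = e^(−0.115525×22) ≈ 0.0787.
Accumulation ratio R = 1/(1 − f) ≈ 1/0.9213 ≈ 1.0854.
Each bolus raises the concentration by D/Vd = 238/39 ≈ 6.103 mcg/mL.
Cmax,ss = C₀/(1 − f) ≈ 6.103/0.9213 ≈ 6.624 mcg/mL.
Peak 6.6 mcg/mL vs MTC 9 mcg/mL: below toxic threshold.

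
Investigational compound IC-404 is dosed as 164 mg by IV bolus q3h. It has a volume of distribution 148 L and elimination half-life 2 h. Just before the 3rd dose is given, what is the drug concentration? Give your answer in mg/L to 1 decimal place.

f = (1/2)^(τ/t½) = (1/2)^(3/2) ≈ 0.3536.
C₀ = D/Vd = 164/148 ≈ 1.108 mg/L.
Before the 3rd dose, 2 doses have been given. Superposition: Cmin = C₀·(f + f²).
≈ 1.108 × (0.3536 + 0.1250) ≈ 1.108 × 0.4786 ≈ 0.530 mg/L.

0.5 mg/L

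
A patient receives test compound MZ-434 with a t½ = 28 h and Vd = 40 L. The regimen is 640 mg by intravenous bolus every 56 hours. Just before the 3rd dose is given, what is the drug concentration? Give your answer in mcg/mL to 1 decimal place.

f = (1/2)^(τ/t½) = (1/2)^(56/28) ≈ 0.2500.
C₀ = D/Vd = 640/40 ≈ 16.000 mcg/mL.
Before the 3rd dose, 2 doses have been given. Superposition: Cmin = C₀·(f + f²).
≈ 16.000 × (0.2500 + 0.0625) ≈ 16.000 × 0.3125 ≈ 5.000 mcg/mL.

5.0 mcg/mL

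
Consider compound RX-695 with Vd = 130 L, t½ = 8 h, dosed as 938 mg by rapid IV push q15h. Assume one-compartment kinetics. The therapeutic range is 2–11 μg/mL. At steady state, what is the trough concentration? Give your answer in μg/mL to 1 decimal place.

2.7 μg/mL

k = ln2/t½ = ln2/8 ≈ 0.086643 h⁻¹; fraction remaining f = e^(−kτ) = e^(−0.086643×15) ≈ 0.2726.
Accumulation ratio R = 1/(1 − f) ≈ 1/0.7274 ≈ 1.3748.
Each bolus raises the concentration by D/Vd = 938/130 ≈ 7.215 μg/mL.
Steady-state peak Cmax,ss = C₀·R ≈ 7.215 × 1.3748 ≈ 9.919 μg/mL.
One interval later, Cmin,ss = Cmax,ss·e^(−kτ) ≈ 9.919 × 0.2726 ≈ 2.704 μg/mL.
Trough 2.7 μg/mL vs MEC 2 μg/mL: adequate.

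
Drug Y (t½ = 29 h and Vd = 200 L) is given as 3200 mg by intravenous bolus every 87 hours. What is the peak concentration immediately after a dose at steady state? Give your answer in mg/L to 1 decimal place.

τ = 87 h = 3 half-lives, so f = (1/2)^3 = 0.125.
Accumulation ratio R = 1/(1 − f) = 1/0.875 = 8/7.
Single-dose peak C₀ = D/Vd = 3200/200 = 16 mg/L.
Steady-state peak Cmax,ss = C₀·R = 16 × 8/7 ≈ 18.286 mg/L.

18.3 mg/L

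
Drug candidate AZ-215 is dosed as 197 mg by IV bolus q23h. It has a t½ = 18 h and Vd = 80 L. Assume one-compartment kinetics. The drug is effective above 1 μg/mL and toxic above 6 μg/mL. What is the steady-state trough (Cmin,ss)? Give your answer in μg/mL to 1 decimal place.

k = ln2/t½ = ln2/18 ≈ 0.038508 h⁻¹; fraction remaining f = e^(−kτ) = e^(−0.038508×23) ≈ 0.4124.
Each bolus raises the concentration by D/Vd = 197/80 ≈ 2.462 μg/mL.
Steady-state trough Cmin,ss = C₀·f/(1−f) ≈ 2.462 × 0.4124/0.5876 ≈ 1.728 μg/mL.
Trough 1.7 μg/mL vs MEC 1 μg/mL: adequate.

1.7 μg/mL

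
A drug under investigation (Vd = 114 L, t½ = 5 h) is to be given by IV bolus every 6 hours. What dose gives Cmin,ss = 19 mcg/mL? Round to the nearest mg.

2810 mg

τ/t½ = 6/5 ≈ 1.2, so f = (1/2)^(6/5) ≈ 0.435275.
Cmin,ss = (D/Vd)·f/(1−f), so D = Cmin,ss·Vd·(1−f)/f.
D = 19 × 114 × (1−f)/f ≈ 19 × 114 × 1.29740 ≈ 2810.17 mg.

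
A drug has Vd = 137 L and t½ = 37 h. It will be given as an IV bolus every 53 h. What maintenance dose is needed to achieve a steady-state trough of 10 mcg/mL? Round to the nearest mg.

τ/t½ = 53/37 ≈ 1.4324, so f = (1/2)^(53/37) ≈ 0.370506.
Cmin,ss = (D/Vd)·f/(1−f), so D = Cmin,ss·Vd·(1−f)/f.
D = 10 × 137 × (1−f)/f ≈ 10 × 137 × 1.69901 ≈ 2327.64 mg.

2328 mg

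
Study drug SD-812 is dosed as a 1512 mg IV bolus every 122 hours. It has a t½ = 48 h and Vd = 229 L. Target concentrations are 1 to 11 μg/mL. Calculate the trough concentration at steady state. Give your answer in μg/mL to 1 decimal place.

1.4 μg/mL

k = ln2/t½ = ln2/48 ≈ 0.014441 h⁻¹; fraction remaining f = e^(−kτ) = e^(−0.014441×122) ≈ 0.1717.
Single-dose peak C₀ = D/Vd = 1512/229 ≈ 6.603 μg/mL.
Steady-state trough Cmin,ss = C₀·f/(1−f) ≈ 6.603 × 0.1717/0.8283 ≈ 1.369 μg/mL.
Trough 1.4 μg/mL vs MEC 1 μg/mL: adequate.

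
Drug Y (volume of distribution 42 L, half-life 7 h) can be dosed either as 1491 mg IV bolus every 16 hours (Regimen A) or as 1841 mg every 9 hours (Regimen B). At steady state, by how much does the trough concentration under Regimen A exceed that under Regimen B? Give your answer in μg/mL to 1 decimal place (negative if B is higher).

Regimen A: f = (1/2)^(16/7) ≈ 0.2051; Cmin,ss = (1491/42)·f/(1−f) ≈ 9.160 μg/mL.
Regimen B: f = (1/2)^(9/7) ≈ 0.4102; Cmin,ss = (1841/42)·f/(1−f) ≈ 30.486 μg/mL.
Difference ≈ 9.160 − 30.486 ≈ -21.326 μg/mL.

-21.3 μg/mL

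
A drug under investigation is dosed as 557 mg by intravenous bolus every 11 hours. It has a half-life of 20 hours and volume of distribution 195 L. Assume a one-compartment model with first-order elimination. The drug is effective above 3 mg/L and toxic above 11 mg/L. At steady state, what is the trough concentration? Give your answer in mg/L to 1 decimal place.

6.2 mg/L

k = ln2/t½ = ln2/20 ≈ 0.034657 h⁻¹; fraction remaining f = e^(−kτ) = e^(−0.034657×11) ≈ 0.6830.
Accumulation ratio R = 1/(1 − f) ≈ 1/0.3170 ≈ 3.1546.
Each bolus raises the concentration by D/Vd = 557/195 ≈ 2.856 mg/L.
Steady-state peak Cmax,ss = C₀·R ≈ 2.856 × 3.1546 ≈ 9.010 mg/L.
Steady-state trough Cmin,ss = Cmax,ss·f ≈ 9.010 × 0.6830 ≈ 6.154 mg/L.
Trough 6.2 mg/L vs MEC 3 mg/L: adequate.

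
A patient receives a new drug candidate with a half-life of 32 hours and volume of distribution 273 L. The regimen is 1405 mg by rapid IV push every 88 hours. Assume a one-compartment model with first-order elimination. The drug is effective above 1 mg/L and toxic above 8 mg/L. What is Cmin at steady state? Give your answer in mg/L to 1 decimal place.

Over one 88-h interval, 88/32 ≈ 2.75 half-lives elapse, leaving f ≈ 0.1487 of each dose.
Accumulation ratio R = 1/(1 − f) ≈ 1/0.8513 ≈ 1.1747.
Single-dose peak C₀ = D/Vd = 1405/273 ≈ 5.147 mg/L.
Steady-state peak Cmax,ss = C₀·R ≈ 5.147 × 1.1747 ≈ 6.046 mg/L.
One interval later, Cmin,ss = Cmax,ss·e^(−kτ) ≈ 6.046 × 0.1487 ≈ 0.899 mg/L.
Trough 0.9 mg/L vs MEC 1 mg/L: subtherapeutic.

0.9 mg/L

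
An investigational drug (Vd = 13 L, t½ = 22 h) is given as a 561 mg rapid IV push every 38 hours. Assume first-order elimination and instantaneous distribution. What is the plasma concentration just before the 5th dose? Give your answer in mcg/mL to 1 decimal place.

18.5 mcg/mL

f = (1/2)^(τ/t½) = (1/2)^(38/22) ≈ 0.3020.
C₀ = D/Vd = 561/13 ≈ 43.154 mcg/mL.
Before the 5th dose, 4 doses have been given. Superposition: Cmin = C₀·(f + f² + … + f^4).
≈ 43.154 × (0.3020 + 0.0912 + 0.0275 + 0.0083) ≈ 43.154 × 0.4290 ≈ 18.513 mcg/mL.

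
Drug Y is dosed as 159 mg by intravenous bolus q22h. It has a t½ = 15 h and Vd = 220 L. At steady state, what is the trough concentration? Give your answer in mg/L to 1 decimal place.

τ/t½ = 22/15 ≈ 1.4667, so fraction remaining f = (1/2)^(22/15) ≈ 0.3618.
Accumulation ratio R = 1/(1 − f) ≈ 1/0.6382 ≈ 1.5669.
Single-dose peak C₀ = D/Vd = 159/220 ≈ 0.723 mg/L.
Steady-state peak Cmax,ss = C₀·R ≈ 0.723 × 1.5669 ≈ 1.133 mg/L.
One interval later, Cmin,ss = Cmax,ss·e^(−kτ) ≈ 1.133 × 0.3618 ≈ 0.410 mg/L.

0.4 mg/L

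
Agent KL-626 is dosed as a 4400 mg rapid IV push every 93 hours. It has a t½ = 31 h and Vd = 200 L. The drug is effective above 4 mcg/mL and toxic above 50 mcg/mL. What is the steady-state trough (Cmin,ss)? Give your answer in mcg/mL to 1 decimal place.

3.1 mcg/mL

The dosing interval is 3 half-lives, so f = 2^(−3) = 0.125.
At steady state, R = 1/(1 − 0.125) = 8/7.
Single-dose peak C₀ = D/Vd = 4400/200 = 22 mcg/mL.
Steady-state peak Cmax,ss = C₀·R = 22 × 8/7 ≈ 25.143 mcg/mL.
Steady-state trough Cmin,ss = Cmax,ss·f ≈ 25.143 × 0.125 ≈ 3.143 mcg/mL.
Trough 3.1 mcg/mL vs MEC 4 mcg/mL: subtherapeutic.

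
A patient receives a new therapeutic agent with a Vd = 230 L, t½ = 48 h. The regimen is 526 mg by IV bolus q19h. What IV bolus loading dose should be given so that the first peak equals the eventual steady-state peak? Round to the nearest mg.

f = (1/2)^(19/48) ≈ 0.760050; accumulation ratio R = 1/(1−f) ≈ 4.16753.
Loading dose to hit Cmax,ss on first dose: D_load = D_maint·R ≈ 526 × 4.16753 ≈ 2192.12 mg.

2192 mg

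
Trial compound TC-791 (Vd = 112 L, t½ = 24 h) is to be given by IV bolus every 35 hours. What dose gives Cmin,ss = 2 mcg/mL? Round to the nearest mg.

392 mg

τ/t½ = 35/24 ≈ 1.4583, so f = (1/2)^(35/24) ≈ 0.363913.
Cmin,ss = (D/Vd)·f/(1−f), so D = Cmin,ss·Vd·(1−f)/f.
D = 2 × 112 × (1−f)/f ≈ 2 × 112 × 1.74791 ≈ 391.53 mg.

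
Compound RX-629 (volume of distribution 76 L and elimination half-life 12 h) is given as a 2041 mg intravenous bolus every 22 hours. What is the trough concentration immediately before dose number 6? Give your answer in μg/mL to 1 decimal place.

10.5 μg/mL

f = (1/2)^(τ/t½) = (1/2)^(22/12) ≈ 0.2806.
C₀ = D/Vd = 2041/76 ≈ 26.855 μg/mL.
Before the 6th dose, 5 doses have been given. Superposition: Cmin = C₀·(f + f² + … + f^5).
≈ 26.855 × (0.2806 + 0.0787 + 0.0221 + 0.0062 + 0.0017) ≈ 26.855 × 0.3893 ≈ 10.455 μg/mL.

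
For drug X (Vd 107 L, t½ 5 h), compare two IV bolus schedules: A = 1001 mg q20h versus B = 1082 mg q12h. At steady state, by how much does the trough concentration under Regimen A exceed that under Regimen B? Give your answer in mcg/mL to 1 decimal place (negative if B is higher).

Regimen A: f = (1/2)^(20/5) ≈ 0.0625; Cmin,ss = (1001/107)·f/(1−f) ≈ 0.624 mcg/mL.
Regimen B: f = (1/2)^(12/5) ≈ 0.1895; Cmin,ss = (1082/107)·f/(1−f) ≈ 2.364 mcg/mL.
Difference ≈ 0.624 − 2.364 ≈ -1.740 mcg/mL.

-1.7 mcg/mL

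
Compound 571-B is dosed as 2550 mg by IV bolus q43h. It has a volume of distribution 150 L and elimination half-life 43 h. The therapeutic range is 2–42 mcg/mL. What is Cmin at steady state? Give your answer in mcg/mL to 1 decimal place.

τ = 43 h = 1 half-life, so f = (1/2)^1 = 0.5.
Accumulation ratio R = 1/(1 − f) = 1/0.5 = 2/1.
Single-dose peak C₀ = D/Vd = 2550/150 = 17 mcg/mL.
Steady-state peak Cmax,ss = C₀·R = 17 × 2/1 ≈ 34.000 mcg/mL.
Steady-state trough Cmin,ss = Cmax,ss·f ≈ 34.000 × 0.5 ≈ 17.000 mcg/mL.
Trough 17.0 mcg/mL vs MEC 2 mcg/mL: adequate.

17.0 mcg/mL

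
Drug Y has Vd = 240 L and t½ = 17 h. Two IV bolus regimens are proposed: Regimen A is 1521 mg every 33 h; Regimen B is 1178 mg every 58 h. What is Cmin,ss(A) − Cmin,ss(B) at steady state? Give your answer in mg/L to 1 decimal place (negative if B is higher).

Regimen A: f = (1/2)^(33/17) ≈ 0.2604; Cmin,ss = (1521/240)·f/(1−f) ≈ 2.231 mg/L.
Regimen B: f = (1/2)^(58/17) ≈ 0.0940; Cmin,ss = (1178/240)·f/(1−f) ≈ 0.509 mg/L.
Difference ≈ 2.231 − 0.509 ≈ 1.722 mg/L.

1.7 mg/L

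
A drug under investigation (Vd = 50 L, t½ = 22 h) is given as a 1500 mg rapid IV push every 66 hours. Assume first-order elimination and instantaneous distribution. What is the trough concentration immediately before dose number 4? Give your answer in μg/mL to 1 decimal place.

4.3 μg/mL

f = (1/2)^(τ/t½) = (1/2)^(66/22) ≈ 0.1250.
C₀ = D/Vd = 1500/50 ≈ 30.000 μg/mL.
Before the 4th dose, 3 doses have been given. Superposition: Cmin = C₀·(f + f² + … + f^3).
≈ 30.000 × (0.1250 + 0.0156 + 0.0020) ≈ 30.000 × 0.1426 ≈ 4.278 μg/mL.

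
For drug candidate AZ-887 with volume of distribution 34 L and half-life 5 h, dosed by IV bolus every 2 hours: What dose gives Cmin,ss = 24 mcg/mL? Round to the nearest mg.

τ/t½ = 2/5 ≈ 0.4, so f = (1/2)^(2/5) ≈ 0.757858.
Cmin,ss = (D/Vd)·f/(1−f), so D = Cmin,ss·Vd·(1−f)/f.
D = 24 × 34 × (1−f)/f ≈ 24 × 34 × 0.31951 ≈ 260.72 mg.

261 mg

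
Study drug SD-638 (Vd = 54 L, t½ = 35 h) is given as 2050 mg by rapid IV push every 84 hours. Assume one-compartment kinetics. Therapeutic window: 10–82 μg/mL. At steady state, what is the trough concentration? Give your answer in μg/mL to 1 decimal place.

8.9 μg/mL

k = ln2/t½ = ln2/35 ≈ 0.019804 h⁻¹; fraction remaining f = e^(−kτ) = e^(−0.019804×84) ≈ 0.1895.
Accumulation ratio R = 1/(1 − f) ≈ 1/0.8105 ≈ 1.2338.
Single-dose peak C₀ = D/Vd = 2050/54 ≈ 37.963 μg/mL.
Cmax,ss = C₀/(1 − f) ≈ 37.963/0.8105 ≈ 46.839 μg/mL.
One interval later, Cmin,ss = Cmax,ss·e^(−kτ) ≈ 46.839 × 0.1895 ≈ 8.876 μg/mL.
Trough 8.9 μg/mL vs MEC 10 μg/mL: subtherapeutic.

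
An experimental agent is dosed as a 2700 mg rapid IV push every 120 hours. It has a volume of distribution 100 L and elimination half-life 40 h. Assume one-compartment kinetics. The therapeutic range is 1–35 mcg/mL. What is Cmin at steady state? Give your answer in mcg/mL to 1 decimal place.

3.9 mcg/mL

The dosing interval is 3 half-lives, so f = 2^(−3) = 0.125.
Accumulation ratio R = 1/(1 − f) = 1/0.875 = 8/7.
Single-dose peak C₀ = D/Vd = 2700/100 = 27 mcg/mL.
Steady-state peak Cmax,ss = C₀·R = 27 × 8/7 ≈ 30.857 mcg/mL.
Steady-state trough Cmin,ss = Cmax,ss·f ≈ 30.857 × 0.125 ≈ 3.857 mcg/mL.
Trough 3.9 mcg/mL vs MEC 1 mcg/mL: adequate.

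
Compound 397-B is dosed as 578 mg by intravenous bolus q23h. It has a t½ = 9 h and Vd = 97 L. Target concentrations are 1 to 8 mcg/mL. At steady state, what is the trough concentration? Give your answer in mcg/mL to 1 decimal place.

Over one 23-h interval, 23/9 ≈ 2.5556 half-lives elapse, leaving f ≈ 0.1701 of each dose.
Single-dose peak C₀ = D/Vd = 578/97 ≈ 5.959 mcg/mL.
Steady-state trough Cmin,ss = C₀·f/(1−f) ≈ 5.959 × 0.1701/0.8299 ≈ 1.221 mcg/mL.
Trough 1.2 mcg/mL vs MEC 1 mcg/mL: adequate.

1.2 mcg/mL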